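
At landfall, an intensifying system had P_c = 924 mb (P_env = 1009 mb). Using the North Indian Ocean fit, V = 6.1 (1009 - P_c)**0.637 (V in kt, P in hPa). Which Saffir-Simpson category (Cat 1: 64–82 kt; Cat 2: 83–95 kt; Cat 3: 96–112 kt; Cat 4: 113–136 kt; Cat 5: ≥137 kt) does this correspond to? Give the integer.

3

ΔP = 1009 − 924 = 85 mb.
V ≈ 6.1 × 85^0.637 = 6.1 × 16.94 ≈ 103 kt.
103 kt falls in the Category 3 band.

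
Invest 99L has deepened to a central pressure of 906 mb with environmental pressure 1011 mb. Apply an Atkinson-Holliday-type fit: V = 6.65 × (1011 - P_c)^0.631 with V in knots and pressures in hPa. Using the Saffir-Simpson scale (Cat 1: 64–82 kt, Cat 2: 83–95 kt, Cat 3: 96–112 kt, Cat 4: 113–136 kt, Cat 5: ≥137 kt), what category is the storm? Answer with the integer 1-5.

ΔP = 1011 − 906 = 105 mb.
V ≈ 6.65 × 105^0.631 = 6.65 × 18.85 ≈ 125 kt.
125 kt falls in the Category 4 band.

4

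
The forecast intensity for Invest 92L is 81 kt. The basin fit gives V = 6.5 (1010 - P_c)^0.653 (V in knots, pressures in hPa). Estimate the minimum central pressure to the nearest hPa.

962 hPa

ΔP = (V / 6.5)^(1/0.653) = (81/6.5)^1.531.
81/6.5 = 12.462; 12.462^1.531 ≈ 47.62 hPa.
P_c = 1010 − 47.62 = 962.38 ≈ 962 hPa.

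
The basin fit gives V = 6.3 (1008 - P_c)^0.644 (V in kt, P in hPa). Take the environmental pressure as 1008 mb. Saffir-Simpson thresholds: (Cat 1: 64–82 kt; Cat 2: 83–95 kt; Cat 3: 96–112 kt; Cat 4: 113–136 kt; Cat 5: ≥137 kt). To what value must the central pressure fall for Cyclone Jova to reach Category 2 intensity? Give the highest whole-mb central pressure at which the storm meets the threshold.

953 mb

Category 2 begins at V = 83 kt.
Required ΔP = (83/6.3)^(1/0.644) = 13.175^1.553 ≈ 54.79 mb.
P_c ≤ 1008 − 54.79 = 953.21, so the highest integer P_c is 953 mb.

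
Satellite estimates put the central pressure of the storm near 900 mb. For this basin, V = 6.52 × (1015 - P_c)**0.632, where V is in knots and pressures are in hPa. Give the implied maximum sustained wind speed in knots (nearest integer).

131 kt

ΔP = 1015 − 900 = 115 mb.
115^0.632 ≈ 20.061.
V ≈ 6.52 × 20.061 ≈ 130.8 kt.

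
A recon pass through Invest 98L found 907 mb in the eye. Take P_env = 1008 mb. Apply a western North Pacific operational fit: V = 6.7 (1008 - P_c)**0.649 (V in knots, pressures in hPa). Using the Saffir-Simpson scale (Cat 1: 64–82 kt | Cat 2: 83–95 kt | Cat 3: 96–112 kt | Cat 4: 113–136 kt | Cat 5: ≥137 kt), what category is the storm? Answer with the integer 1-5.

ΔP = 1008 − 907 = 101 mb.
V ≈ 6.7 × 101^0.649 = 6.7 × 19.99 ≈ 134 kt.
134 kt falls in the Category 4 band.

4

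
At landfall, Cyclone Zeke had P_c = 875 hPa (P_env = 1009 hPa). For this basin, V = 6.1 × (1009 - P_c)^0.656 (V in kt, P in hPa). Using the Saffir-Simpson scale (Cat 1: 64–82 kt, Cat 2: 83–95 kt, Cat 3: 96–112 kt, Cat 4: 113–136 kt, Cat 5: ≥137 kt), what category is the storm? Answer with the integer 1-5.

ΔP = 1009 − 875 = 134 hPa.
V ≈ 6.1 × 134^0.656 = 6.1 × 24.85 ≈ 152 kt.
152 kt falls in the Category 5 band.

5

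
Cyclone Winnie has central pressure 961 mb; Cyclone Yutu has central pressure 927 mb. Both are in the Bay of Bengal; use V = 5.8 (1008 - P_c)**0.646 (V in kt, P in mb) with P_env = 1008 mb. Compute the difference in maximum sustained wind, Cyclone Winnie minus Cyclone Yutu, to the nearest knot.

Cyclone Winnie: ΔP = 47; V ≈ 5.8 × 47^0.646 ≈ 69.76 kt.
Cyclone Yutu: ΔP = 81; V ≈ 5.8 × 81^0.646 ≈ 99.15 kt.
Difference ≈ 69.76 − 99.15 = -29.39 → -29 kt.

-29 kt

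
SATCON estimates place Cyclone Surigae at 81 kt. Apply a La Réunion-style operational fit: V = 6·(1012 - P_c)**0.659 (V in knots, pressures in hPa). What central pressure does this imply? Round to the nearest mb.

ΔP = (V / 6)^(1/0.659) = (81/6)^1.517.
81/6 = 13.500; 13.500^1.517 ≈ 51.91 mb.
P_c = 1012 − 51.91 = 960.09 ≈ 960 mb.

960 mb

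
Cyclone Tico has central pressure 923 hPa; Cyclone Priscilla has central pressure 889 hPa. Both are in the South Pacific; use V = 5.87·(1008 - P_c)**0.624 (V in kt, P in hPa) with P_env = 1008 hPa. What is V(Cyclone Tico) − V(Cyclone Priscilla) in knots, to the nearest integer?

-22 kt

Cyclone Tico: ΔP = 85; V ≈ 5.87 × 85^0.624 ≈ 93.88 kt.
Cyclone Priscilla: ΔP = 119; V ≈ 5.87 × 119^0.624 ≈ 115.82 kt.
Difference ≈ 93.88 − 115.82 = -21.94 → -22 kt.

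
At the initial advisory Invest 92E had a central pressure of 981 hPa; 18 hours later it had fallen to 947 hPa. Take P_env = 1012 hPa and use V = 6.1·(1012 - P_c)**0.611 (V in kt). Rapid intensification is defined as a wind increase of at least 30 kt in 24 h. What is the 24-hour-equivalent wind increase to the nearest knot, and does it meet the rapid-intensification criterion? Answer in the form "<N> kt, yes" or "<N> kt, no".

V₁: ΔP = 31, V ≈ 6.1 × 31^0.611 ≈ 49.72 kt.
V₂: ΔP = 65, V ≈ 6.1 × 65^0.611 ≈ 78.17 kt.
ΔV over 18 h = 28.45 kt → 24 h equivalent = 28.45 × 24/18 ≈ 37.93 kt.
38 kt ≥ 30 kt ⇒ rapid intensification.

38 kt, yes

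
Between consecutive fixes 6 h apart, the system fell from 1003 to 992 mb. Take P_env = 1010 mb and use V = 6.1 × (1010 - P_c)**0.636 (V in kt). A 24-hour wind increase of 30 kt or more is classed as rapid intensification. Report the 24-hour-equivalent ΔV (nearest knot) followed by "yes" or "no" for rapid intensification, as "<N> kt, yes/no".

V₁: ΔP = 7, V ≈ 6.1 × 7^0.636 ≈ 21.03 kt.
V₂: ΔP = 18, V ≈ 6.1 × 18^0.636 ≈ 38.34 kt.
ΔV over 6 h = 17.31 kt → 24 h equivalent = 17.31 × 24/6 ≈ 69.24 kt.
69 kt ≥ 30 kt ⇒ rapid intensification.

69 kt, yes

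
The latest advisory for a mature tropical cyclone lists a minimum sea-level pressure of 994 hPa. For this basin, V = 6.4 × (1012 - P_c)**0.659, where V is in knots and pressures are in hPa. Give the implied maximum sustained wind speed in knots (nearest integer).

ΔP = 1012 − 994 = 18 hPa.
18^0.659 ≈ 6.718.
V ≈ 6.4 × 6.718 ≈ 43.0 kt.

43 kt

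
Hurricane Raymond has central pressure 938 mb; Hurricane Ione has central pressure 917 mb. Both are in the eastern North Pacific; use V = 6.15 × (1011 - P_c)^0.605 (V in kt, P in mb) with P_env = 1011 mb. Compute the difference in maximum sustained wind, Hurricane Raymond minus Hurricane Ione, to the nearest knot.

-14 kt

Hurricane Raymond: ΔP = 73; V ≈ 6.15 × 73^0.605 ≈ 82.45 kt.
Hurricane Ione: ΔP = 94; V ≈ 6.15 × 94^0.605 ≈ 96.08 kt.
Difference ≈ 82.45 − 96.08 = -13.63 → -14 kt.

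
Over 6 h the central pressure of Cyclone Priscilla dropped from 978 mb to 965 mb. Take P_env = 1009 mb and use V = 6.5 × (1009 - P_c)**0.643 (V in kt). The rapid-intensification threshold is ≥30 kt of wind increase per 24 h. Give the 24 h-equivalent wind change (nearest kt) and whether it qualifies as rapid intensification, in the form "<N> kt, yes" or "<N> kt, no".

60 kt, yes

V₁: ΔP = 31, V ≈ 6.5 × 31^0.643 ≈ 59.14 kt.
V₂: ΔP = 44, V ≈ 6.5 × 44^0.643 ≈ 74.07 kt.
ΔV over 6 h = 14.93 kt → 24 h equivalent = 14.93 × 24/6 ≈ 59.72 kt.
60 kt ≥ 30 kt ⇒ rapid intensification.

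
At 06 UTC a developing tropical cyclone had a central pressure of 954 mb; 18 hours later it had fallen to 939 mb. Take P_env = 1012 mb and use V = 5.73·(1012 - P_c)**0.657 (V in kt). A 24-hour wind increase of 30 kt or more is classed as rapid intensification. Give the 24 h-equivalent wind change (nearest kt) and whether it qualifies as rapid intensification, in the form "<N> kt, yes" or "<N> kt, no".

V₁: ΔP = 58, V ≈ 5.73 × 58^0.657 ≈ 82.55 kt.
V₂: ΔP = 73, V ≈ 5.73 × 73^0.657 ≈ 96.02 kt.
ΔV over 18 h = 13.47 kt → 24 h equivalent = 13.47 × 24/18 ≈ 17.96 kt.
18 kt < 30 kt ⇒ not rapid intensification.

18 kt, no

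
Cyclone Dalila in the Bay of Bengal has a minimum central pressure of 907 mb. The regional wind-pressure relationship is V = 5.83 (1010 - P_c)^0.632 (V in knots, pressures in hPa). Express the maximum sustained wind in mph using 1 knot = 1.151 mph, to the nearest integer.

126 mph

ΔP = 1010 − 907 = 103 mb.
V ≈ 5.83 × 103^0.632 = 5.83 × 18.712 ≈ 109.089 kt.
109.089 × 1.151 ≈ 125.56 mph → 126 mph.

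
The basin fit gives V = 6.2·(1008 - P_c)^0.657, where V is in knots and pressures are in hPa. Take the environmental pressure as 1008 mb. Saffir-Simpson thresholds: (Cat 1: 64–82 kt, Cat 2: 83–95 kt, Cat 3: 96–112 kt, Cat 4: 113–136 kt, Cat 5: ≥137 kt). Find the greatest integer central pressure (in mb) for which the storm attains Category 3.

943 mb

Category 3 begins at V = 96 kt.
Required ΔP = (96/6.2)^(1/0.657) = 15.484^1.522 ≈ 64.73 mb.
P_c ≤ 1008 − 64.73 = 943.27, so the highest integer P_c is 943 mb.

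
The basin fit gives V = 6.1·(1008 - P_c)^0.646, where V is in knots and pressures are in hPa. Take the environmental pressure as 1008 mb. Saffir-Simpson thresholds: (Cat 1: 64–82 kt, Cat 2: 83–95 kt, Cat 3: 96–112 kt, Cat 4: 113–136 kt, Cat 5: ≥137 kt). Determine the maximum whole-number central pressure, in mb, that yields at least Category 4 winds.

916 mb

Category 4 begins at V = 113 kt.
Required ΔP = (113/6.1)^(1/0.646) = 18.525^1.548 ≈ 91.72 mb.
P_c ≤ 1008 − 91.72 = 916.28, so the highest integer P_c is 916 mb.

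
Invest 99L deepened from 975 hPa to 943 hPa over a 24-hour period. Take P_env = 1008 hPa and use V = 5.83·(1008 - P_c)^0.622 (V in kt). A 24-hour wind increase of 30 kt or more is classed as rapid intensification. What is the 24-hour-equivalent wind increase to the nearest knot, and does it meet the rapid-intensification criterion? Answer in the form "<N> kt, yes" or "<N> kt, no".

V₁: ΔP = 33, V ≈ 5.83 × 33^0.622 ≈ 51.31 kt.
V₂: ΔP = 65, V ≈ 5.83 × 65^0.622 ≈ 78.22 kt.
ΔV over 24 h = 26.91 kt → 24 h equivalent = 26.91 × 24/24 ≈ 26.91 kt.
27 kt < 30 kt ⇒ not rapid intensification.

27 kt, no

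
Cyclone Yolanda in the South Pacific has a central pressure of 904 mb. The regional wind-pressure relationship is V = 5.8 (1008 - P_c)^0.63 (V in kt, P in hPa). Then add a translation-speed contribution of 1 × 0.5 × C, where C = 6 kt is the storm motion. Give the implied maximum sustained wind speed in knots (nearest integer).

ΔP = 1008 − 904 = 104 mb.
104^0.63 ≈ 18.652.
V ≈ 5.8 × 18.652 ≈ 108.2 kt.
Translation term: 1 × 0.5 × 6 = 3 kt.
Corrected V ≈ 111.2 kt → 111 kt.

111 kt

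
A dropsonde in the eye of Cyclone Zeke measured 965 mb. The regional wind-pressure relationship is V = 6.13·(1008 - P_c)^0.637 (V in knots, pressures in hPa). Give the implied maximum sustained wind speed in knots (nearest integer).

67 kt

ΔP = 1008 − 965 = 43 mb.
43^0.637 ≈ 10.978.
V ≈ 6.13 × 10.978 ≈ 67.3 kt.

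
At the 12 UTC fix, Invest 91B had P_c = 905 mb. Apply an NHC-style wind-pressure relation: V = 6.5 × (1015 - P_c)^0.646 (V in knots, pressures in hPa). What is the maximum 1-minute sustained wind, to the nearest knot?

135 kt

ΔP = 1015 − 905 = 110 mb.
110^0.646 ≈ 20.832.
V ≈ 6.5 × 20.832 ≈ 135.4 kt.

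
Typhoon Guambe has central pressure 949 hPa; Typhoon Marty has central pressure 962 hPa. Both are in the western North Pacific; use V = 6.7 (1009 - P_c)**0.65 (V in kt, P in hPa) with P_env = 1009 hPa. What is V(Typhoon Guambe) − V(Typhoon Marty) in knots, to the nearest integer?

Typhoon Guambe: ΔP = 60; V ≈ 6.7 × 60^0.65 ≈ 95.91 kt.
Typhoon Marty: ΔP = 47; V ≈ 6.7 × 47^0.65 ≈ 81.83 kt.
Difference ≈ 95.91 − 81.83 = 14.08 → 14 kt.

14 kt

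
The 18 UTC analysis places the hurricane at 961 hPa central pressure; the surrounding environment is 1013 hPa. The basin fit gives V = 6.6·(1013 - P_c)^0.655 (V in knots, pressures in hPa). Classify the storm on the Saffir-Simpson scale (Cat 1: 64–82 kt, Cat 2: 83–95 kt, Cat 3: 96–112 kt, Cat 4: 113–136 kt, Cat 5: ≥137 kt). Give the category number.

2

ΔP = 1013 − 961 = 52 hPa.
V ≈ 6.6 × 52^0.655 = 6.6 × 13.30 ≈ 88 kt.
88 kt falls in the Category 2 band.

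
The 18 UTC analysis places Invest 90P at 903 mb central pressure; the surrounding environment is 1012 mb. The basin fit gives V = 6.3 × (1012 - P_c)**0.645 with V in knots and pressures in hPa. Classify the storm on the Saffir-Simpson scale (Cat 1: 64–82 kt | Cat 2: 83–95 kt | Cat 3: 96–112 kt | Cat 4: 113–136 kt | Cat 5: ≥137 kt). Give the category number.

4

ΔP = 1012 − 903 = 109 mb.
V ≈ 6.3 × 109^0.645 = 6.3 × 20.61 ≈ 130 kt.
130 kt falls in the Category 4 band.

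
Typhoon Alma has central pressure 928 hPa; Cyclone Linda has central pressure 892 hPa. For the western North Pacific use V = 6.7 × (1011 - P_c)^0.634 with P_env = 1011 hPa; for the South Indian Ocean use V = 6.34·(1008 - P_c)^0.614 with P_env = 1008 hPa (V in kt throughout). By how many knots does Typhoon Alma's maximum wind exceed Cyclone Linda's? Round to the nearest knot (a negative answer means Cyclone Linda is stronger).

Typhoon Alma: ΔP = 83; V ≈ 6.7 × 83^0.634 ≈ 110.35 kt.
Cyclone Linda: ΔP = 116; V ≈ 6.34 × 116^0.614 ≈ 117.40 kt.
Difference ≈ 110.35 − 117.40 = -7.05 → -7 kt.

-7 kt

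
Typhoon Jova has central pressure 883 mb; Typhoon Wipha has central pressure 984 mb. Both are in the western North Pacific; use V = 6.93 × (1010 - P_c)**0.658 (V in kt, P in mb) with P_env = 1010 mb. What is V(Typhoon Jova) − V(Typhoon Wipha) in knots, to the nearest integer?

109 kt

Typhoon Jova: ΔP = 127; V ≈ 6.93 × 127^0.658 ≈ 167.89 kt.
Typhoon Wipha: ΔP = 26; V ≈ 6.93 × 26^0.658 ≈ 59.13 kt.
Difference ≈ 167.89 − 59.13 = 108.76 → 109 kt.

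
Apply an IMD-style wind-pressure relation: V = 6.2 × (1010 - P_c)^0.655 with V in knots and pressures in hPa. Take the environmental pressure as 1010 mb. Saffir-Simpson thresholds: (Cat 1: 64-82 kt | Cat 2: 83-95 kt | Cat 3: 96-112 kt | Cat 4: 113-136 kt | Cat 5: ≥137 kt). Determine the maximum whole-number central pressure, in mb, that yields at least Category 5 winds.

897 mb

Category 5 begins at V = 137 kt.
Required ΔP = (137/6.2)^(1/0.655) = 22.097^1.527 ≈ 112.83 mb.
P_c ≤ 1010 − 112.83 = 897.17, so the highest integer P_c is 897 mb.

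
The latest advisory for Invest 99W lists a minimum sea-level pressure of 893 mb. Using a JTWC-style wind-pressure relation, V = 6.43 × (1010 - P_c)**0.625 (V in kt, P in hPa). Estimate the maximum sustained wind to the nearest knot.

ΔP = 1010 − 893 = 117 mb.
117^0.625 ≈ 19.616.
V ≈ 6.43 × 19.616 ≈ 126.1 kt.

126 kt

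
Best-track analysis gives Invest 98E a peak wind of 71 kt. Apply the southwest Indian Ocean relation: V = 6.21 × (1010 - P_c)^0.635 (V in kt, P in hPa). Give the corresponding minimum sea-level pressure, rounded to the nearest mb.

964 mb

ΔP = (V / 6.21)^(1/0.635) = (71/6.21)^1.575.
71/6.21 = 11.433; 11.433^1.575 ≈ 46.39 mb.
P_c = 1010 − 46.39 = 963.61 ≈ 964 mb.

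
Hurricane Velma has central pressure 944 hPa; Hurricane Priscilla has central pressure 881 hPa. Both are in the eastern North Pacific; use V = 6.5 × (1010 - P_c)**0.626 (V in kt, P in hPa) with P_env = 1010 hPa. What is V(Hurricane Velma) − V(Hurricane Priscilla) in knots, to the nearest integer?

Hurricane Velma: ΔP = 66; V ≈ 6.5 × 66^0.626 ≈ 89.53 kt.
Hurricane Priscilla: ΔP = 129; V ≈ 6.5 × 129^0.626 ≈ 136.19 kt.
Difference ≈ 89.53 − 136.19 = -46.66 → -47 kt.

-47 kt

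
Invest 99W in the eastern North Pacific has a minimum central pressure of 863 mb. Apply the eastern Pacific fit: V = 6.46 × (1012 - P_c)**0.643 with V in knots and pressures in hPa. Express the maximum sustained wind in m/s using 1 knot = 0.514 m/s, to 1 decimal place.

82.9 m/s

ΔP = 1012 − 863 = 149 mb.
V ≈ 6.46 × 149^0.643 = 6.46 × 24.967 ≈ 161.284 kt.
161.284 × 0.514 ≈ 82.90 m/s → 82.9 m/s.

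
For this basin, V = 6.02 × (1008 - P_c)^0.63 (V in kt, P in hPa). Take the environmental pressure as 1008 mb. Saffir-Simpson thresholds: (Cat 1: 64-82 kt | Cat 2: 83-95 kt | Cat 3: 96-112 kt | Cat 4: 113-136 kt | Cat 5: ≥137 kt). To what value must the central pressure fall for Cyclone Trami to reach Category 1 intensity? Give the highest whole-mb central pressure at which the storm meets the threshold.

965 mb

Category 1 begins at V = 64 kt.
Required ΔP = (64/6.02)^(1/0.63) = 10.631^1.587 ≈ 42.61 mb.
P_c ≤ 1008 − 42.61 = 965.39, so the highest integer P_c is 965 mb.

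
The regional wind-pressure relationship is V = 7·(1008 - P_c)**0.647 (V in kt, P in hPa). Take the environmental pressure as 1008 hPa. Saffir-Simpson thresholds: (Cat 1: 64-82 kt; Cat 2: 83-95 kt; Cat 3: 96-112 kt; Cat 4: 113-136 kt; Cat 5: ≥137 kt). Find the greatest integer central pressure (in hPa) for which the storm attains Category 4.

934 hPa

Category 4 begins at V = 113 kt.
Required ΔP = (113/7)^(1/0.647) = 16.143^1.546 ≈ 73.63 hPa.
P_c ≤ 1008 − 73.63 = 934.37, so the highest integer P_c is 934 hPa.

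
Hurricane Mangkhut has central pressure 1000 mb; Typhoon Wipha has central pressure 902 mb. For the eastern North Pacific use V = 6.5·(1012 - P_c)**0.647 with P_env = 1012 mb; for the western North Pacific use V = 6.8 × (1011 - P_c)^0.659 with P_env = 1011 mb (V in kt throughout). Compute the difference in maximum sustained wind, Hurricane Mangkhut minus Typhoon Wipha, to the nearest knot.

-117 kt

Hurricane Mangkhut: ΔP = 12; V ≈ 6.5 × 12^0.647 ≈ 32.44 kt.
Typhoon Wipha: ΔP = 109; V ≈ 6.8 × 109^0.659 ≈ 149.68 kt.
Difference ≈ 32.44 − 149.68 = -117.24 → -117 kt.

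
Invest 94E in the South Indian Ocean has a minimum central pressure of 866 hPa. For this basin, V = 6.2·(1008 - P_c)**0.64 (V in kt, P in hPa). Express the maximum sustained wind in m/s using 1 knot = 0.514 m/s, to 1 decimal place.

ΔP = 1008 − 866 = 142 hPa.
V ≈ 6.2 × 142^0.64 = 6.2 × 23.849 ≈ 147.862 kt.
147.862 × 0.514 ≈ 76.00 m/s → 76.0 m/s.

76.0 m/s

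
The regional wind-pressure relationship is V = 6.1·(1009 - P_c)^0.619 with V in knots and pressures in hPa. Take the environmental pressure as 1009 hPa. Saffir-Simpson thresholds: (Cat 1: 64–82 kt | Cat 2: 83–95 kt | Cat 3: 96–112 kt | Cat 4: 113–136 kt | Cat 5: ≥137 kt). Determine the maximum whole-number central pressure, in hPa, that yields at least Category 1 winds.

Category 1 begins at V = 64 kt.
Required ΔP = (64/6.1)^(1/0.619) = 10.492^1.616 ≈ 44.59 hPa.
P_c ≤ 1009 − 44.59 = 964.41, so the highest integer P_c is 964 hPa.

964 hPa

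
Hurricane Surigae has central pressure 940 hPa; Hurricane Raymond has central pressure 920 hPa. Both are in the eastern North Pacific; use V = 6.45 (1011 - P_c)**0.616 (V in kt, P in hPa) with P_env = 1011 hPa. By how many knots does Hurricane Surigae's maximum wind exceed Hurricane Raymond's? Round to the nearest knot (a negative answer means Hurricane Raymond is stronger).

Hurricane Surigae: ΔP = 71; V ≈ 6.45 × 71^0.616 ≈ 89.11 kt.
Hurricane Raymond: ΔP = 91; V ≈ 6.45 × 91^0.616 ≈ 103.83 kt.
Difference ≈ 89.11 − 103.83 = -14.72 → -15 kt.

-15 kt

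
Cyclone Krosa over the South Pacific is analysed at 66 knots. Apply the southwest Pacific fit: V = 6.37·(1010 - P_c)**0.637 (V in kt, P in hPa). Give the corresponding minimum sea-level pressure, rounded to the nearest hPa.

971 hPa

ΔP = (V / 6.37)^(1/0.637) = (66/6.37)^1.570.
66/6.37 = 10.361; 10.361^1.570 ≈ 39.27 hPa.
P_c = 1010 − 39.27 = 970.73 ≈ 971 hPa.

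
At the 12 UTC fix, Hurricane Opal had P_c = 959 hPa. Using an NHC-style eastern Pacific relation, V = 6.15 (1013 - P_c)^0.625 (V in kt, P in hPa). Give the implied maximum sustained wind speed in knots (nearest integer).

ΔP = 1013 − 959 = 54 hPa.
54^0.625 ≈ 12.099.
V ≈ 6.15 × 12.099 ≈ 74.4 kt.

74 kt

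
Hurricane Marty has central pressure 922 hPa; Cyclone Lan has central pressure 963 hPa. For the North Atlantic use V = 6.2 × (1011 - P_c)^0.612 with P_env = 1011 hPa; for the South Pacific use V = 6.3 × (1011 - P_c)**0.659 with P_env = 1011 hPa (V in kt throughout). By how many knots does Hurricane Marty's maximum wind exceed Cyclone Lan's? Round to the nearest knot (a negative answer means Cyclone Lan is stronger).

16 kt

Hurricane Marty: ΔP = 89; V ≈ 6.2 × 89^0.612 ≈ 96.70 kt.
Cyclone Lan: ΔP = 48; V ≈ 6.3 × 48^0.659 ≈ 80.78 kt.
Difference ≈ 96.70 − 80.78 = 15.92 → 16 kt.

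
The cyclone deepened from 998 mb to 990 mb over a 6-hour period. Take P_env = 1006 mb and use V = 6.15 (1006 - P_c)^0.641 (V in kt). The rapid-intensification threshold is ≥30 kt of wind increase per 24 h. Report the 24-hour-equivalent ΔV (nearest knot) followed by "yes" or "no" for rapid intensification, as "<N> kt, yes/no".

V₁: ΔP = 8, V ≈ 6.15 × 8^0.641 ≈ 23.32 kt.
V₂: ΔP = 16, V ≈ 6.15 × 16^0.641 ≈ 36.37 kt.
ΔV over 6 h = 13.05 kt → 24 h equivalent = 13.05 × 24/6 ≈ 52.20 kt.
52 kt ≥ 30 kt ⇒ rapid intensification.

52 kt, yes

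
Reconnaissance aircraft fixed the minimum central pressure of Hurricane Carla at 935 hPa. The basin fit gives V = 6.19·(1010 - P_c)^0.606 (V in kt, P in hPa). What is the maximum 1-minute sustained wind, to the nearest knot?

ΔP = 1010 − 935 = 75 hPa.
75^0.606 ≈ 13.686.
V ≈ 6.19 × 13.686 ≈ 84.7 kt.

85 kt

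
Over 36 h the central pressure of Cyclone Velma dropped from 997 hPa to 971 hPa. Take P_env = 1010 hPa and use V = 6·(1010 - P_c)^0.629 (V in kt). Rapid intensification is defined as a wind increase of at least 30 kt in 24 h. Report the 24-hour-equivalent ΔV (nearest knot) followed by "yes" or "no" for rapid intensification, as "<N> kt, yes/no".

V₁: ΔP = 13, V ≈ 6 × 13^0.629 ≈ 30.12 kt.
V₂: ΔP = 39, V ≈ 6 × 39^0.629 ≈ 60.11 kt.
ΔV over 36 h = 29.99 kt → 24 h equivalent = 29.99 × 24/36 ≈ 19.99 kt.
20 kt < 30 kt ⇒ not rapid intensification.

20 kt, no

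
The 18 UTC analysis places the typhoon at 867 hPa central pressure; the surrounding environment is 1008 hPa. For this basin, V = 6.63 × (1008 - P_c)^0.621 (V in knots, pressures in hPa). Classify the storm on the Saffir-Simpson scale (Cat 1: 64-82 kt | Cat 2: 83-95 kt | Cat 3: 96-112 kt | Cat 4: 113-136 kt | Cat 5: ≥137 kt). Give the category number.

5

ΔP = 1008 − 867 = 141 hPa.
V ≈ 6.63 × 141^0.621 = 6.63 × 21.61 ≈ 143 kt.
143 kt falls in the Category 5 band.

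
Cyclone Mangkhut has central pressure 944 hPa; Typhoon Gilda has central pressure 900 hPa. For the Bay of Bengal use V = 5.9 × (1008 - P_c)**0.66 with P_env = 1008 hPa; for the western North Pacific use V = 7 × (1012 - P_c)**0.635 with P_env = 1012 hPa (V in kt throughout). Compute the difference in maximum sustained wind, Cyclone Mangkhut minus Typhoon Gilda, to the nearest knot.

-48 kt

Cyclone Mangkhut: ΔP = 64; V ≈ 5.9 × 64^0.66 ≈ 91.82 kt.
Typhoon Gilda: ΔP = 112; V ≈ 7 × 112^0.635 ≈ 140.07 kt.
Difference ≈ 91.82 − 140.07 = -48.25 → -48 kt.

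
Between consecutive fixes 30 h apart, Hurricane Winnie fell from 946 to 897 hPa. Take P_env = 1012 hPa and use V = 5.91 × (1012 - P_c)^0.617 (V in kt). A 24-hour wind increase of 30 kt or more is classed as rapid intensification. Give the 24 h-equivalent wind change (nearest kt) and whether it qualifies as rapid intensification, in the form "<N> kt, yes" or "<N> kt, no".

V₁: ΔP = 66, V ≈ 5.91 × 66^0.617 ≈ 78.39 kt.
V₂: ΔP = 115, V ≈ 5.91 × 115^0.617 ≈ 110.42 kt.
ΔV over 30 h = 32.03 kt → 24 h equivalent = 32.03 × 24/30 ≈ 25.62 kt.
26 kt < 30 kt ⇒ not rapid intensification.

26 kt, no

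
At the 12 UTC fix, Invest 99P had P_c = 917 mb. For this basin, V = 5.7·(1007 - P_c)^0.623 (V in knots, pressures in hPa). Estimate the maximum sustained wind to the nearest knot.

94 kt

ΔP = 1007 − 917 = 90 mb.
90^0.623 ≈ 16.500.
V ≈ 5.7 × 16.500 ≈ 94.1 kt.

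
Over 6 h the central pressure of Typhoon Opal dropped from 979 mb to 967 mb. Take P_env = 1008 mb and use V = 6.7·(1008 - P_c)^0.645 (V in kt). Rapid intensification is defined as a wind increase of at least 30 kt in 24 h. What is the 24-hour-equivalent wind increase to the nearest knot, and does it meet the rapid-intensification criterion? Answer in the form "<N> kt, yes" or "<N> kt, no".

59 kt, yes

V₁: ΔP = 29, V ≈ 6.7 × 29^0.645 ≈ 58.79 kt.
V₂: ΔP = 41, V ≈ 6.7 × 41^0.645 ≈ 73.51 kt.
ΔV over 6 h = 14.72 kt → 24 h equivalent = 14.72 × 24/6 ≈ 58.88 kt.
59 kt ≥ 30 kt ⇒ rapid intensification.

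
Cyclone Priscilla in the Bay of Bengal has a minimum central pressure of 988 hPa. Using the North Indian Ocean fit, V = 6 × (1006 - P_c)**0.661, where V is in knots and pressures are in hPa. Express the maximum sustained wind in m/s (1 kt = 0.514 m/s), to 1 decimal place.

ΔP = 1006 − 988 = 18 hPa.
V ≈ 6 × 18^0.661 = 6 × 6.757 ≈ 40.540 kt.
40.540 × 0.514 ≈ 20.84 m/s → 20.8 m/s.

20.8 m/s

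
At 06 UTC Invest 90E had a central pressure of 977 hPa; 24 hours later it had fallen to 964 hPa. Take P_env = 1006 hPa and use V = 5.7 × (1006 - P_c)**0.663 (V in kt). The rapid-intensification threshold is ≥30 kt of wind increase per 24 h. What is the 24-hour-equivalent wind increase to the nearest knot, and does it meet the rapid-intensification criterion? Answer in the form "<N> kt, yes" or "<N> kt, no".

V₁: ΔP = 29, V ≈ 5.7 × 29^0.663 ≈ 53.14 kt.
V₂: ΔP = 42, V ≈ 5.7 × 42^0.663 ≈ 67.93 kt.
ΔV over 24 h = 14.79 kt → 24 h equivalent = 14.79 × 24/24 ≈ 14.79 kt.
15 kt < 30 kt ⇒ not rapid intensification.

15 kt, no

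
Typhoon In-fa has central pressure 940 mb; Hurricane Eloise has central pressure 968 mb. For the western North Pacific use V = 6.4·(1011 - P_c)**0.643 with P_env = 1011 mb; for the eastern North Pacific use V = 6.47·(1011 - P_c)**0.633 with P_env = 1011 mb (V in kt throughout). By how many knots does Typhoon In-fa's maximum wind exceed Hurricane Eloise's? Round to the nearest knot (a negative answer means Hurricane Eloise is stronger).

Typhoon In-fa: ΔP = 71; V ≈ 6.4 × 71^0.643 ≈ 99.21 kt.
Hurricane Eloise: ΔP = 43; V ≈ 6.47 × 43^0.633 ≈ 69.97 kt.
Difference ≈ 99.21 − 69.97 = 29.24 → 29 kt.

29 kt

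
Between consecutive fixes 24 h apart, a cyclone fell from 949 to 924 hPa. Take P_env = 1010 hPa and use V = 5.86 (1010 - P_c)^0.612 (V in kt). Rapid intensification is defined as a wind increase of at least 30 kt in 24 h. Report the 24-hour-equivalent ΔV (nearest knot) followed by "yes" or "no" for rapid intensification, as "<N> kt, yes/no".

V₁: ΔP = 61, V ≈ 5.86 × 61^0.612 ≈ 72.53 kt.
V₂: ΔP = 86, V ≈ 5.86 × 86^0.612 ≈ 89.50 kt.
ΔV over 24 h = 16.97 kt → 24 h equivalent = 16.97 × 24/24 ≈ 16.97 kt.
17 kt < 30 kt ⇒ not rapid intensification.

17 kt, no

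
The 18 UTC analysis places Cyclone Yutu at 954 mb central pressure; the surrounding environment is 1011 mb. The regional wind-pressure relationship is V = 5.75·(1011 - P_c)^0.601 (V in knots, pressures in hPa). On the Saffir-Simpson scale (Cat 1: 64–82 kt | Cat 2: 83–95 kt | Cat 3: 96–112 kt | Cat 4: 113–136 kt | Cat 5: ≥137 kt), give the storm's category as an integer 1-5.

1

ΔP = 1011 − 954 = 57 mb.
V ≈ 5.75 × 57^0.601 = 5.75 × 11.36 ≈ 65 kt.
65 kt falls in the Category 1 band.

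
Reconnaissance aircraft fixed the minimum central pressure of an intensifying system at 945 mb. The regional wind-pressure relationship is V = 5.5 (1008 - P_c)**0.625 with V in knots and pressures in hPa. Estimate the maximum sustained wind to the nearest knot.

73 kt

ΔP = 1008 − 945 = 63 mb.
63^0.625 ≈ 13.323.
V ≈ 5.5 × 13.323 ≈ 73.3 kt.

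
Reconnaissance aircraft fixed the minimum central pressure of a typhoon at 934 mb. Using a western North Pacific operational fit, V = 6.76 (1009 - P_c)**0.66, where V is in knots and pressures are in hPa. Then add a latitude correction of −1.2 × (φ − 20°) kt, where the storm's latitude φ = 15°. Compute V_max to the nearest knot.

123 kt

ΔP = 1009 − 934 = 75 mb.
75^0.66 ≈ 17.280.
V ≈ 6.76 × 17.280 ≈ 116.8 kt.
Latitude correction: −1.2 × (15 − 20) = 6 kt.
Corrected V ≈ 122.8 kt → 123 kt.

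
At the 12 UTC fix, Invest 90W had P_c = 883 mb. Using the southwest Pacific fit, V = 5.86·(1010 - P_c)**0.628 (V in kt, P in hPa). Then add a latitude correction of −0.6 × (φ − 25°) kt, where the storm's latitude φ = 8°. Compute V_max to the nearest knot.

ΔP = 1010 − 883 = 127 mb.
127^0.628 ≈ 20.950.
V ≈ 5.86 × 20.950 ≈ 122.8 kt.
Latitude correction: −0.6 × (8 − 25) = 10.2 kt.
Corrected V ≈ 133 kt → 133 kt.

133 kt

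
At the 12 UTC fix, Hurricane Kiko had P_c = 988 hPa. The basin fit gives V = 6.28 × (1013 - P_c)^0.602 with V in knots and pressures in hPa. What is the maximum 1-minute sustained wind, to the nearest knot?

ΔP = 1013 − 988 = 25 hPa.
25^0.602 ≈ 6.943.
V ≈ 6.28 × 6.943 ≈ 43.6 kt.

44 kt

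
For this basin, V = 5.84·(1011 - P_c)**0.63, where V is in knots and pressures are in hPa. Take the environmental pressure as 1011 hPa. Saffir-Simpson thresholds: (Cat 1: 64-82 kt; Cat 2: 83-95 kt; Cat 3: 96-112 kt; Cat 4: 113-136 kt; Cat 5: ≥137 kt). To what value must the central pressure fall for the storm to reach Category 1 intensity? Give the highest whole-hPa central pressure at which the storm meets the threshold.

966 hPa

Category 1 begins at V = 64 kt.
Required ΔP = (64/5.84)^(1/0.63) = 10.959^1.587 ≈ 44.71 hPa.
P_c ≤ 1011 − 44.71 = 966.29, so the highest integer P_c is 966 hPa.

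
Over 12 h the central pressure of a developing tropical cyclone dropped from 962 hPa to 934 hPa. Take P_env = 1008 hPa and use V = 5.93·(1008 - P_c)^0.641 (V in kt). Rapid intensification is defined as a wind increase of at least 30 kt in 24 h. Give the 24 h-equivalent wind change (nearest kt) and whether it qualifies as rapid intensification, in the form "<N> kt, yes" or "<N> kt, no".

49 kt, yes

V₁: ΔP = 46, V ≈ 5.93 × 46^0.641 ≈ 69.01 kt.
V₂: ΔP = 74, V ≈ 5.93 × 74^0.641 ≈ 93.59 kt.
ΔV over 12 h = 24.58 kt → 24 h equivalent = 24.58 × 24/12 ≈ 49.16 kt.
49 kt ≥ 30 kt ⇒ rapid intensification.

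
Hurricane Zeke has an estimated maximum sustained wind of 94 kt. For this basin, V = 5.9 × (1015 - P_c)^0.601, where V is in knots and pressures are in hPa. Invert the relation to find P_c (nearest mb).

915 mb

ΔP = (V / 5.9)^(1/0.601) = (94/5.9)^1.664.
94/5.9 = 15.932; 15.932^1.664 ≈ 100.11 mb.
P_c = 1015 − 100.11 = 914.89 ≈ 915 mb.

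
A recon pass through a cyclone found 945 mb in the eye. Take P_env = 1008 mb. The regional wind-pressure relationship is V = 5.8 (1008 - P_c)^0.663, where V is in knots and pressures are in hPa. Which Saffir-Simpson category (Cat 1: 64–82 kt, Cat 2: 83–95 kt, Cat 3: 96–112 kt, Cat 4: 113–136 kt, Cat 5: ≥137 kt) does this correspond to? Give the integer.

ΔP = 1008 − 945 = 63 mb.
V ≈ 5.8 × 63^0.663 = 5.8 × 15.59 ≈ 90 kt.
90 kt falls in the Category 2 band.

2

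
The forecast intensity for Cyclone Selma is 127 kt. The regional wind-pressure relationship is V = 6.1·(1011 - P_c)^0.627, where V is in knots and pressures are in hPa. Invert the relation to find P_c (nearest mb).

ΔP = (V / 6.1)^(1/0.627) = (127/6.1)^1.595.
127/6.1 = 20.820; 20.820^1.595 ≈ 126.72 mb.
P_c = 1011 − 126.72 = 884.28 ≈ 884 mb.

884 mb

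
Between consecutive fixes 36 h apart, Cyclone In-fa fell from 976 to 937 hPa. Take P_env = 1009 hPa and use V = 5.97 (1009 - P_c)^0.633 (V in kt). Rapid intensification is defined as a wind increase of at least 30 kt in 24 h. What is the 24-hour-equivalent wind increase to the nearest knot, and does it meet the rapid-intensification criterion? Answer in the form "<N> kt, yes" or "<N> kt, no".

23 kt, no

V₁: ΔP = 33, V ≈ 5.97 × 33^0.633 ≈ 54.60 kt.
V₂: ΔP = 72, V ≈ 5.97 × 72^0.633 ≈ 89.47 kt.
ΔV over 36 h = 34.87 kt → 24 h equivalent = 34.87 × 24/36 ≈ 23.25 kt.
23 kt < 30 kt ⇒ not rapid intensification.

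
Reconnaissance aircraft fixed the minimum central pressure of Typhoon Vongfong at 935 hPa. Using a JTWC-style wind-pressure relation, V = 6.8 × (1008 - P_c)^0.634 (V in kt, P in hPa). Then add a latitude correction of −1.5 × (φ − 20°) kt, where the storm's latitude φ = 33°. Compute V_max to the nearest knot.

ΔP = 1008 − 935 = 73 hPa.
73^0.634 ≈ 15.183.
V ≈ 6.8 × 15.183 ≈ 103.2 kt.
Latitude correction: −1.5 × (33 − 20) = -19.5 kt.
Corrected V ≈ 83.7 kt → 84 kt.

84 kt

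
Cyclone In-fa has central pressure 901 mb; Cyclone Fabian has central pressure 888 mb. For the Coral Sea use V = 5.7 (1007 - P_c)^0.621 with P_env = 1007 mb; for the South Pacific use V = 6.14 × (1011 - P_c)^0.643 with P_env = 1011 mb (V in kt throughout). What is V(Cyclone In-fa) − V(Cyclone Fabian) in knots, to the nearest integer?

Cyclone In-fa: ΔP = 106; V ≈ 5.7 × 106^0.621 ≈ 103.18 kt.
Cyclone Fabian: ΔP = 123; V ≈ 6.14 × 123^0.643 ≈ 135.51 kt.
Difference ≈ 103.18 − 135.51 = -32.33 → -32 kt.

-32 kt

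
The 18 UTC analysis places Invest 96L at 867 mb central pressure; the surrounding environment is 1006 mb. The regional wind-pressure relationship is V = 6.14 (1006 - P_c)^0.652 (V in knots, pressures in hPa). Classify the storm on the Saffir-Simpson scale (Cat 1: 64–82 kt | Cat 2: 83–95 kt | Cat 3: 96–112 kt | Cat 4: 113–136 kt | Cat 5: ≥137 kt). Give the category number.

ΔP = 1006 − 867 = 139 mb.
V ≈ 6.14 × 139^0.652 = 6.14 × 24.96 ≈ 153 kt.
153 kt falls in the Category 5 band.

5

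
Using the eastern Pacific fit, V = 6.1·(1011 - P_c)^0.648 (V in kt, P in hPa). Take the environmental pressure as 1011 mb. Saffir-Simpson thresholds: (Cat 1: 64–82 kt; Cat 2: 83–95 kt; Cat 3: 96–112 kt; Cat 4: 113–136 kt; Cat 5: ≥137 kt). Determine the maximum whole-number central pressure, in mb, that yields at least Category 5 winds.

Category 5 begins at V = 137 kt.
Required ΔP = (137/6.1)^(1/0.648) = 22.459^1.543 ≈ 121.75 mb.
P_c ≤ 1011 − 121.75 = 889.25, so the highest integer P_c is 889 mb.

889 mb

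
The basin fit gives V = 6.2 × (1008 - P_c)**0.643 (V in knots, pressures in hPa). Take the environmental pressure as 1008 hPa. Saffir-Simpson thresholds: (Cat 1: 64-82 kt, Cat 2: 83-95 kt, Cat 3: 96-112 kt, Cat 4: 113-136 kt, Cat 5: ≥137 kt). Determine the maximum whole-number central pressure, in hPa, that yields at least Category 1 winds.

Category 1 begins at V = 64 kt.
Required ΔP = (64/6.2)^(1/0.643) = 10.323^1.555 ≈ 37.73 hPa.
P_c ≤ 1008 − 37.73 = 970.27, so the highest integer P_c is 970 hPa.

970 hPa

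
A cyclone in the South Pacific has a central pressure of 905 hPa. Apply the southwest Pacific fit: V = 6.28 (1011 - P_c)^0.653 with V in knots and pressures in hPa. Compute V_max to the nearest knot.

ΔP = 1011 − 905 = 106 hPa.
106^0.653 ≈ 21.015.
V ≈ 6.28 × 21.015 ≈ 132.0 kt.

132 kt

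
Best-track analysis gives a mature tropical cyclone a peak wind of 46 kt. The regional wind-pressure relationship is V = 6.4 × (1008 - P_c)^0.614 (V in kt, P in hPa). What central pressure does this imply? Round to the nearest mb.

ΔP = (V / 6.4)^(1/0.614) = (46/6.4)^1.629.
46/6.4 = 7.188; 7.188^1.629 ≈ 24.84 mb.
P_c = 1008 − 24.84 = 983.16 ≈ 983 mb.

983 mb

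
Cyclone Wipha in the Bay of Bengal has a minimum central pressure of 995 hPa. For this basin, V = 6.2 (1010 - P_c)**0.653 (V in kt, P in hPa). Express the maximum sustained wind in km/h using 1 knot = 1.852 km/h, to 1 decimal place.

67.3 km/h

ΔP = 1010 − 995 = 15 hPa.
V ≈ 6.2 × 15^0.653 = 6.2 × 5.861 ≈ 36.340 kt.
36.340 × 1.852 ≈ 67.30 km/h → 67.3 km/h.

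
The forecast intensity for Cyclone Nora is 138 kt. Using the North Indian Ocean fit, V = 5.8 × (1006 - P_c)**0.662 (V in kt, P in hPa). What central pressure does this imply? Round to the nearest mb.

ΔP = (V / 5.8)^(1/0.662) = (138/5.8)^1.511.
138/5.8 = 23.793; 23.793^1.511 ≈ 120.01 mb.
P_c = 1006 − 120.01 = 885.99 ≈ 886 mb.

886 mb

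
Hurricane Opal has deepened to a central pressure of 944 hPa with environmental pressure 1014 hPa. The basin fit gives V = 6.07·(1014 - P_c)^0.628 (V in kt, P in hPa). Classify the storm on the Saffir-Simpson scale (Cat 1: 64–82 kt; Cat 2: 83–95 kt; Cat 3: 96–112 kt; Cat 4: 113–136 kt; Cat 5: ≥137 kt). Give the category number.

ΔP = 1014 − 944 = 70 hPa.
V ≈ 6.07 × 70^0.628 = 6.07 × 14.41 ≈ 87 kt.
87 kt falls in the Category 2 band.

2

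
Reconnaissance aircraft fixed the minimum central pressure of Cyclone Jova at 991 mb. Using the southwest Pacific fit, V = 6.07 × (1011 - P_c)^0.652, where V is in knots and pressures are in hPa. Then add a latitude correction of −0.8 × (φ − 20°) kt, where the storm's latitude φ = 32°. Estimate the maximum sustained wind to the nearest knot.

ΔP = 1011 − 991 = 20 mb.
20^0.652 ≈ 7.051.
V ≈ 6.07 × 7.051 ≈ 42.8 kt.
Latitude correction: −0.8 × (32 − 20) = -9.6 kt.
Corrected V ≈ 33.2 kt → 33 kt.

33 kt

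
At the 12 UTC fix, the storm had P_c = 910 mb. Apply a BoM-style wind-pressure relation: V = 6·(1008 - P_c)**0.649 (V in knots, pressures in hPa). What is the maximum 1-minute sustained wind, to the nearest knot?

118 kt

ΔP = 1008 − 910 = 98 mb.
98^0.649 ≈ 19.602.
V ≈ 6 × 19.602 ≈ 117.6 kt.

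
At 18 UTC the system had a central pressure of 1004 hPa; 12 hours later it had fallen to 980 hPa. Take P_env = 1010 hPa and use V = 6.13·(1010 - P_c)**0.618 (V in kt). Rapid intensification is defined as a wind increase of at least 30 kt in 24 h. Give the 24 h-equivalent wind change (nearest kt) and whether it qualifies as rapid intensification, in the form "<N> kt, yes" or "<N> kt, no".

V₁: ΔP = 6, V ≈ 6.13 × 6^0.618 ≈ 18.55 kt.
V₂: ΔP = 30, V ≈ 6.13 × 30^0.618 ≈ 50.16 kt.
ΔV over 12 h = 31.61 kt → 24 h equivalent = 31.61 × 24/12 ≈ 63.22 kt.
63 kt ≥ 30 kt ⇒ rapid intensification.

63 kt, yes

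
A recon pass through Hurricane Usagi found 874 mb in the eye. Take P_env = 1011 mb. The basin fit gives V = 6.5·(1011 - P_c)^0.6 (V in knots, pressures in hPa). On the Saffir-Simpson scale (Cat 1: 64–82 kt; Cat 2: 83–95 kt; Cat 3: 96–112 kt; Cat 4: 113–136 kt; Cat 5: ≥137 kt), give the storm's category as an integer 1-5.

ΔP = 1011 − 874 = 137 mb.
V ≈ 6.5 × 137^0.6 = 6.5 × 19.14 ≈ 124 kt.
124 kt falls in the Category 4 band.

4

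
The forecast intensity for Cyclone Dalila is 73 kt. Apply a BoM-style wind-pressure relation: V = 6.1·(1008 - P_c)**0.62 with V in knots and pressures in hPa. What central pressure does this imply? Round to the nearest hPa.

953 hPa

ΔP = (V / 6.1)^(1/0.62) = (73/6.1)^1.613.
73/6.1 = 11.967; 11.967^1.613 ≈ 54.79 hPa.
P_c = 1008 − 54.79 = 953.21 ≈ 953 hPa.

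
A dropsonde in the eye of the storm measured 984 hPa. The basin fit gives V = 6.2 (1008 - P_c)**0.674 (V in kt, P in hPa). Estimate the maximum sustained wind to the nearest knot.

ΔP = 1008 − 984 = 24 hPa.
24^0.674 ≈ 8.517.
V ≈ 6.2 × 8.517 ≈ 52.8 kt.

53 kt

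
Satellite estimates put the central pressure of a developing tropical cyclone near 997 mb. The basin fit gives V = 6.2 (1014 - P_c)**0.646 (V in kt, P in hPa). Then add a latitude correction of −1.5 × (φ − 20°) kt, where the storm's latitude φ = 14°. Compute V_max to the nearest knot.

48 kt

ΔP = 1014 − 997 = 17 mb.
17^0.646 ≈ 6.235.
V ≈ 6.2 × 6.235 ≈ 38.7 kt.
Latitude correction: −1.5 × (14 − 20) = 9 kt.
Corrected V ≈ 47.7 kt → 48 kt.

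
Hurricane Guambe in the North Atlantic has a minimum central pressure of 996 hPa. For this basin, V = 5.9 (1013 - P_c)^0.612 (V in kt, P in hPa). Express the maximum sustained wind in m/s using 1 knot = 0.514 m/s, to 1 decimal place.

17.2 m/s

ΔP = 1013 − 996 = 17 hPa.
V ≈ 5.9 × 17^0.612 = 5.9 × 5.663 ≈ 33.411 kt.
33.411 × 0.514 ≈ 17.17 m/s → 17.2 m/s.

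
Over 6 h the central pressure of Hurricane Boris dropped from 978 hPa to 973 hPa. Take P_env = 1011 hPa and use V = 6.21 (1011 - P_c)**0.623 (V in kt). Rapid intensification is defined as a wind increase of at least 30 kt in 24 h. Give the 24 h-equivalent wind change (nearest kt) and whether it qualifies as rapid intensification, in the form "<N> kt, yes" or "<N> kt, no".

V₁: ΔP = 33, V ≈ 6.21 × 33^0.623 ≈ 54.84 kt.
V₂: ΔP = 38, V ≈ 6.21 × 38^0.623 ≈ 59.88 kt.
ΔV over 6 h = 5.04 kt → 24 h equivalent = 5.04 × 24/6 ≈ 20.16 kt.
20 kt < 30 kt ⇒ not rapid intensification.

20 kt, no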